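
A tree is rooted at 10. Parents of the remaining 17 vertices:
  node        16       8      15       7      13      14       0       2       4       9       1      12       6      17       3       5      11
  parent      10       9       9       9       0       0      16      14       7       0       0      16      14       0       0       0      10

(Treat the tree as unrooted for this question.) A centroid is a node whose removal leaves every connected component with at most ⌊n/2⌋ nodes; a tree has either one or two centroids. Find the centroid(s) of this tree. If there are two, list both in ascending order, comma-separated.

0

Delete 0: the remaining components have sizes 5, 4, 3, 1, 1, 1, 1, 1. Max 5 ≤ 9, so 0 is a centroid.
Every other node leaves some component of size > 9, so the centroid is unique.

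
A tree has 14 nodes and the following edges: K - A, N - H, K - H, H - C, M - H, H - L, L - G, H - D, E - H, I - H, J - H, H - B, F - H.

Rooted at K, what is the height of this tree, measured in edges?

G sits deepest: K–H–L–G — 3 edges from the root.

3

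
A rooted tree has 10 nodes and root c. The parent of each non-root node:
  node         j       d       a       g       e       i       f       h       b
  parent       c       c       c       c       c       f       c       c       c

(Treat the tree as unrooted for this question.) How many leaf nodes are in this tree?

Degree-1 nodes: a, b, d, e, g, h, i, j — 8 of them.

8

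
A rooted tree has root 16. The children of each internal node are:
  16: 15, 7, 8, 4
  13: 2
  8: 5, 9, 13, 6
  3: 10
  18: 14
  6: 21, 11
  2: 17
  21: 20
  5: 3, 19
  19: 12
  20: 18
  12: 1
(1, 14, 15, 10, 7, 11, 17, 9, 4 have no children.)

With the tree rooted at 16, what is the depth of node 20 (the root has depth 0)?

16–8–6–21–20 — 4 edges.

4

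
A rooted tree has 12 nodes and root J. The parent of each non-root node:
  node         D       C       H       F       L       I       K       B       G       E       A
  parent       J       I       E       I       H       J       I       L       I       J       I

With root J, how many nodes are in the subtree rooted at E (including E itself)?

4

E's subtree: {E, H, L, B}, size 4.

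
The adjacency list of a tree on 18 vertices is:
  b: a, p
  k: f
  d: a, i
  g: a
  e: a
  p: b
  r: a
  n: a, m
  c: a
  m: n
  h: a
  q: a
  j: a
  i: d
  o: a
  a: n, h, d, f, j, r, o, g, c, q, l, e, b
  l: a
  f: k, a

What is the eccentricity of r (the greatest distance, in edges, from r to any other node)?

3

A farthest node from r is i (m, p, k also at distance 3).
The path r-a-d-i has 3 edges.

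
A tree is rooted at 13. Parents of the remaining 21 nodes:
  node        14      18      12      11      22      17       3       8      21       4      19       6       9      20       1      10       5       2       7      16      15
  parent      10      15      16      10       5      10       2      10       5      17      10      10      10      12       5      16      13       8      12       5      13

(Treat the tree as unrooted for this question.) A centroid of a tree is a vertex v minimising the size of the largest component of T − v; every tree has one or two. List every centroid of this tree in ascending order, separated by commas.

Delete 10: the remaining components have sizes 11, 3, 2, 1, 1, 1, 1, 1. Max 11 ≤ 11, so 10 is a centroid.
Its neighbour 16 also leaves a largest component of size 11, so both are centroids.

10, 16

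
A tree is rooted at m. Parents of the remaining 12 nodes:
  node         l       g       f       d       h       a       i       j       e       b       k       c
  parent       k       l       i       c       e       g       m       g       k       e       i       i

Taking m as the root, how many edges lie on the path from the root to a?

5

Climbing from a to the root: a–g–l–k–i–m. That's 5 steps.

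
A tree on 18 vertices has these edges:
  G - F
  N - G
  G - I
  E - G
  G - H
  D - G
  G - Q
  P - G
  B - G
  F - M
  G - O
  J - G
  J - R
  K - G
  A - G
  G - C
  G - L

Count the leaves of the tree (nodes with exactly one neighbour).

Exactly 15 nodes have a single neighbour: A, B, C, D, E, H, I, K, L, M, N, O, P, Q, R.

15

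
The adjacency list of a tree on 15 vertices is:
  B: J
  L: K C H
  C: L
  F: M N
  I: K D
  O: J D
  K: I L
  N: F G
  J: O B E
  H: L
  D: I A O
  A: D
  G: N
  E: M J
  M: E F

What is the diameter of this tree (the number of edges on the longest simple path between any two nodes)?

11

BFS from G reaches C last, at distance 11; BFS from C confirms no node is farther.
Path: G–N–F–M–E–J–O–D–I–K–L–C.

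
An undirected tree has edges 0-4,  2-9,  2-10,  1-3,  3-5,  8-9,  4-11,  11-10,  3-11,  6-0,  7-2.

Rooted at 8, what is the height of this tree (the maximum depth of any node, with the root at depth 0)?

7

6 sits deepest: 8-9-2-10-11-4-0-6 — 7 edges from the root.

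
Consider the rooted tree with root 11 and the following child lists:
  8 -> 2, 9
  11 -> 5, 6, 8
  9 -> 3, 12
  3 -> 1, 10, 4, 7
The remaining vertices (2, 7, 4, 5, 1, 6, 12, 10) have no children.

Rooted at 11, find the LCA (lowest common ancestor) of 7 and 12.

Path 7→root: 7 3 9 8 11; path 12→root: 12 9 8 11.
First common node: 9.

9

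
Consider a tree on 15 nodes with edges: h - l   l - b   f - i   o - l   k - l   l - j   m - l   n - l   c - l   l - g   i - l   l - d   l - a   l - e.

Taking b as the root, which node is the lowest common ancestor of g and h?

g's ancestor chain is g, l, b and h's is h, l, b; they first meet at l.

l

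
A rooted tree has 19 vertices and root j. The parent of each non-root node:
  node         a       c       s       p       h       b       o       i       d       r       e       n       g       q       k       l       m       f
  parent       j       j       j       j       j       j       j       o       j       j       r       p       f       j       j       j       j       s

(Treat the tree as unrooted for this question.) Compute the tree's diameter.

5

A longest path is g - f - s - j - o - i, with 5 edges.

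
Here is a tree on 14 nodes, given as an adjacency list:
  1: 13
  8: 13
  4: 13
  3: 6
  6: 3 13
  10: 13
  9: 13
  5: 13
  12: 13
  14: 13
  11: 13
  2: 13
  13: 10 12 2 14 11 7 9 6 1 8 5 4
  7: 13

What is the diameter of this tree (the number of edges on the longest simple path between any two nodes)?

3

A longest path is 3–6–13–10, with 3 edges.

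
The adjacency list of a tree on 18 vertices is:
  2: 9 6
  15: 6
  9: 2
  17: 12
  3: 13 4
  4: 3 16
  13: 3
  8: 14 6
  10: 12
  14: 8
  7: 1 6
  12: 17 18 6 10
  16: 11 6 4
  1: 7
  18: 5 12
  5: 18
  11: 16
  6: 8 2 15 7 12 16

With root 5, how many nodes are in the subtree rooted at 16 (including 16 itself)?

5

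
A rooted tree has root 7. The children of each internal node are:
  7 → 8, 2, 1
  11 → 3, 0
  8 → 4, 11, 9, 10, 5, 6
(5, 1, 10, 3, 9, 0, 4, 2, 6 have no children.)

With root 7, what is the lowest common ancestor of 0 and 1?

Path 0→root: 0 11 8 7; path 1→root: 1 7.
First common node: 7.

7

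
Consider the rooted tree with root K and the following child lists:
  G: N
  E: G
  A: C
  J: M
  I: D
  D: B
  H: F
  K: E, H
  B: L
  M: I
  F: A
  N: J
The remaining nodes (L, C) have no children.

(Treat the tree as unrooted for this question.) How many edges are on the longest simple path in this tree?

13

Starting from C, a farthest node is L at distance 13.
One longest path: C-A-F-H-K-E-G-N-J-M-I-D-B-L.
So the diameter is 13.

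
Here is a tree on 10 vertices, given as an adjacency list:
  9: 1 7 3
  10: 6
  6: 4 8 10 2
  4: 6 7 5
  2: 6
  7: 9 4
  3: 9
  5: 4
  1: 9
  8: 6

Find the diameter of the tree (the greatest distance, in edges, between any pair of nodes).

A longest path is 1 – 9 – 7 – 4 – 6 – 10, with 5 edges.

5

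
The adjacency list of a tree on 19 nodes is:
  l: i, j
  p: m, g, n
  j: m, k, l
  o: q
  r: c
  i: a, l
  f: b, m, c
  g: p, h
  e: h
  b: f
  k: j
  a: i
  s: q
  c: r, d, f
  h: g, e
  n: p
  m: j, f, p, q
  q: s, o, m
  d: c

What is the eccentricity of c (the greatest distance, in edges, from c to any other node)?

6

Distances from c peak at 6, attained at e (a also at distance 6).
c–f–m–p–g–h–e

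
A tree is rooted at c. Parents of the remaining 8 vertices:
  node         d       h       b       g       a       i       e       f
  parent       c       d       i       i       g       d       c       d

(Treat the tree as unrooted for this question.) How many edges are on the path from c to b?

3

The path is c - d - i - b, which has 3 edges.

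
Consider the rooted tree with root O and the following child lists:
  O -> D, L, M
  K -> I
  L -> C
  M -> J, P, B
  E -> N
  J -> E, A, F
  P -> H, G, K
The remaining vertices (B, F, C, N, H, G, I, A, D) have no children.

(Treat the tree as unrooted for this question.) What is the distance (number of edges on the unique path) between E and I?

5

E–J–M–P–K–I: 5 edges.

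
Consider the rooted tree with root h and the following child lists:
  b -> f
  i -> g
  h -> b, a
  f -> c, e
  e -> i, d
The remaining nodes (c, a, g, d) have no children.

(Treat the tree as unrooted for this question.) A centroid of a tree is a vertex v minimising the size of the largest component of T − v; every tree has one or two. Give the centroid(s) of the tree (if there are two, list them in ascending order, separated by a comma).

Delete f: the remaining components have sizes 4, 3, 1. Max 4 ≤ 4, so f is a centroid.
Every other node leaves some component of size > 4, so the centroid is unique.

f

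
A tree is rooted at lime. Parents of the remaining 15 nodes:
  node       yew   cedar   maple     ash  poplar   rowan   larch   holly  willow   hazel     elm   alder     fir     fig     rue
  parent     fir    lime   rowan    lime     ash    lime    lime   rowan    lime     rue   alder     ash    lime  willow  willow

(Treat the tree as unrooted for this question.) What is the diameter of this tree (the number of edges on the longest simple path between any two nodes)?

BFS from hazel reaches elm last, at distance 6; BFS from elm confirms no node is farther.
Path: hazel – rue – willow – lime – ash – alder – elm.

6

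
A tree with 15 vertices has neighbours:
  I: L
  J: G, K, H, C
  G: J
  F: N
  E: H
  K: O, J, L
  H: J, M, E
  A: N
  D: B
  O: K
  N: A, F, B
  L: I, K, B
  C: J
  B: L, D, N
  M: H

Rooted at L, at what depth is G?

3

Path from L to G: L – K – J – G, which has 3 edges.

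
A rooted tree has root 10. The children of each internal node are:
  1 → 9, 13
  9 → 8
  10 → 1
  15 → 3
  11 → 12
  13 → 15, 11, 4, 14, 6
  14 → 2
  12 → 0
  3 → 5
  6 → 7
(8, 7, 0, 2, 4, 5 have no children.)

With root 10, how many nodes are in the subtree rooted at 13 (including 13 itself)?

12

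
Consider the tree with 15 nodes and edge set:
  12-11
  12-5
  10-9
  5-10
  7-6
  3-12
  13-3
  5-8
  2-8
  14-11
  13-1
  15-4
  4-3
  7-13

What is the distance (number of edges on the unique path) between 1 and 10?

1 – 13 – 3 – 12 – 5 – 10: 5 edges.

5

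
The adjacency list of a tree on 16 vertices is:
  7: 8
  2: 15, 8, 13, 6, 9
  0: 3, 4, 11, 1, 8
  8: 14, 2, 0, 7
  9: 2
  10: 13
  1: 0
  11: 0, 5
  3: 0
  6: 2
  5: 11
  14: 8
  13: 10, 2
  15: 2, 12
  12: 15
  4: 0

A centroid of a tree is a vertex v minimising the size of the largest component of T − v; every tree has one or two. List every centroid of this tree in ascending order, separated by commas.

Removing 8 splits the tree into components of sizes 7, 6, 1, 1; the largest is 7 ≤ ⌊16/2⌋ = 8.
Every other node leaves some component of size > 8, so the centroid is unique.

8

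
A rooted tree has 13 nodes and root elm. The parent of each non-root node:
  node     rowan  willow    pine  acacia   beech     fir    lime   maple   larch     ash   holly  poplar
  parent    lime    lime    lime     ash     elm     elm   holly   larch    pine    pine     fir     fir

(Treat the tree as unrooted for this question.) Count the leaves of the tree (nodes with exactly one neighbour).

6

Exactly 6 nodes have a single neighbour: acacia, beech, maple, poplar, rowan, willow.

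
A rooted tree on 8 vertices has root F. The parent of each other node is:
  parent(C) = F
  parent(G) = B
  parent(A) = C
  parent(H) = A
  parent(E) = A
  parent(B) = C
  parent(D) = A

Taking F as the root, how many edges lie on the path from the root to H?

3

F–C–A–H — 3 edges.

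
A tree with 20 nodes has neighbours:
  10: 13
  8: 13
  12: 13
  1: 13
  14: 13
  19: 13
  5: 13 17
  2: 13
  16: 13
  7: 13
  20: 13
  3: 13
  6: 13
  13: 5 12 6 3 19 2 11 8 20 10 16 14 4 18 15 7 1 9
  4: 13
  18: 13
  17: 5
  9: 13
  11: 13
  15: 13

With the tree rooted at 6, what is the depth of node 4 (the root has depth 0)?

2

6–13–4 — 2 edges.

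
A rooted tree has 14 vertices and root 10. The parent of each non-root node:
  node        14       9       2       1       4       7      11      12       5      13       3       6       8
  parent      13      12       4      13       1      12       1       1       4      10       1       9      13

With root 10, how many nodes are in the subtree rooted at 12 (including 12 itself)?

4

12's subtree: {12, 9, 7, 6}, size 4.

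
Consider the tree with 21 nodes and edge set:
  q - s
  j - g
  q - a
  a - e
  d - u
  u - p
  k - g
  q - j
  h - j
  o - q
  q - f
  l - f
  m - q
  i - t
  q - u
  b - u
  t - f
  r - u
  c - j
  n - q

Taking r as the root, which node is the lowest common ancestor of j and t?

Path j→root: j q u r; path t→root: t f q u r.
First common node: q.

q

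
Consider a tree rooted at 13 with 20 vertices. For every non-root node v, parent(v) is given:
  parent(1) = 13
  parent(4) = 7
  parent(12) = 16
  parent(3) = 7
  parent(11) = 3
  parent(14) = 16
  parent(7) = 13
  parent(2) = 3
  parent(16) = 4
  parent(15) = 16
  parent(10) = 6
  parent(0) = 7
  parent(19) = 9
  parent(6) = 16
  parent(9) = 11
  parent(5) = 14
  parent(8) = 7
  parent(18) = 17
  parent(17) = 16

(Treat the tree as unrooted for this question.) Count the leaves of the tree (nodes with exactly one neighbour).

Exactly 10 nodes have a single neighbour: 0, 1, 2, 5, 8, 10, 12, 15, 18, 19.

10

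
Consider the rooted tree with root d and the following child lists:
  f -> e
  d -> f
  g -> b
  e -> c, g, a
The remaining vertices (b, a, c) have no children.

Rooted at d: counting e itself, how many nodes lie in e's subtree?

5

The subtree rooted at e contains: e, a, g, c, b — 5 nodes.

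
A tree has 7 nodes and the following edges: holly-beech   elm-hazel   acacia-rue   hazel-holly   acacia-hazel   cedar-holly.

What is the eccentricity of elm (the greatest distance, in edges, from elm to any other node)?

3

Distances from elm peak at 3, attained at rue (beech, cedar also at distance 3).
elm–hazel–acacia–rue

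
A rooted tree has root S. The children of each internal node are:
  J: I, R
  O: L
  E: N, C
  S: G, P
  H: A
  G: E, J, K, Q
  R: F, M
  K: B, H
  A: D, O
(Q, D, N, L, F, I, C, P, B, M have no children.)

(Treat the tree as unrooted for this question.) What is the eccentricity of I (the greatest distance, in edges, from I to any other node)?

7

Distances from I peak at 7, attained at L.
I–J–G–K–H–A–O–L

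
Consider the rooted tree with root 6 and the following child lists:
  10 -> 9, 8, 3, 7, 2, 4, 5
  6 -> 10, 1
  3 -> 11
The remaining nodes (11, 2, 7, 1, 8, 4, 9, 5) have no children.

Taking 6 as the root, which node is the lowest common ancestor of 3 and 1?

6

Ancestors of 3 (toward the root): 3, 10, 6.
Ancestors of 1: 1, 6.
The deepest node appearing in both lists is 6.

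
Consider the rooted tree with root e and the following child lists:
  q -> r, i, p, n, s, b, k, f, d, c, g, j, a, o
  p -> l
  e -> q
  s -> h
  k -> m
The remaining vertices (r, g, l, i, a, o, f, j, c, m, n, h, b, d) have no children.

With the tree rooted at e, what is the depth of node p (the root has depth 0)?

2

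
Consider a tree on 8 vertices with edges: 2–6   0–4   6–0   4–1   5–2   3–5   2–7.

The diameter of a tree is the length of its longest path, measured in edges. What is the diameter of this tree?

Starting from 1, a farthest node is 3 at distance 6.
One longest path: 1 - 4 - 0 - 6 - 2 - 5 - 3.
So the diameter is 6.

6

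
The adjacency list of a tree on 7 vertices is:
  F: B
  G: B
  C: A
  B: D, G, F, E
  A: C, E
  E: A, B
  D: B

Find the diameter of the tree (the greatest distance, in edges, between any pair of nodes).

4

A longest path is C - A - E - B - G, with 4 edges.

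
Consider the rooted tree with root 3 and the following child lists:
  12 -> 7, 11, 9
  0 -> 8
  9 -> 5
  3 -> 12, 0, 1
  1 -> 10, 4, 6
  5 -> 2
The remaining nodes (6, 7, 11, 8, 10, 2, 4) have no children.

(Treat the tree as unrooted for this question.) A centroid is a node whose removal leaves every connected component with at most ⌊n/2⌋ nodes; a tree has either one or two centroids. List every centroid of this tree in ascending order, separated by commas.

3

Delete 3: the remaining components have sizes 6, 4, 2. Max 6 ≤ 6, so 3 is a centroid.
Every other node leaves some component of size > 6, so the centroid is unique.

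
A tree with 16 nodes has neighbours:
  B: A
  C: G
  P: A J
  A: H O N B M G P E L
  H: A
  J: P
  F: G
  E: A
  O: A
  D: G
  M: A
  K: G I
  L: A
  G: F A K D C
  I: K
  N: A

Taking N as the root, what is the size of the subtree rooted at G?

The subtree rooted at G contains: G, D, K, C, F, I — 6 nodes.

6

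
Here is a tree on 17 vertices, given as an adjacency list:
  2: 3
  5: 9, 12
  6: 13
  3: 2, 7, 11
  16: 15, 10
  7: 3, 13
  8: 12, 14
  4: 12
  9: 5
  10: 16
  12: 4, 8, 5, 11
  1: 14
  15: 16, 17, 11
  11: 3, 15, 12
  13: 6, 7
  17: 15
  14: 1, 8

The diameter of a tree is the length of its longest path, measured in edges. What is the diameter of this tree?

Starting from 1, a farthest node is 6 at distance 8.
One longest path: 1-14-8-12-11-3-7-13-6.
So the diameter is 8.

8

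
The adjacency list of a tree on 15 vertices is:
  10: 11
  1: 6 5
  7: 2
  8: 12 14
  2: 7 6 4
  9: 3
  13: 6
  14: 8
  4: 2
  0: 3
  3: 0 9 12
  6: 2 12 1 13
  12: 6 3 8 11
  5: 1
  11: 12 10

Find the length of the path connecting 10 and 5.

10 - 11 - 12 - 6 - 1 - 5: 5 edges.

5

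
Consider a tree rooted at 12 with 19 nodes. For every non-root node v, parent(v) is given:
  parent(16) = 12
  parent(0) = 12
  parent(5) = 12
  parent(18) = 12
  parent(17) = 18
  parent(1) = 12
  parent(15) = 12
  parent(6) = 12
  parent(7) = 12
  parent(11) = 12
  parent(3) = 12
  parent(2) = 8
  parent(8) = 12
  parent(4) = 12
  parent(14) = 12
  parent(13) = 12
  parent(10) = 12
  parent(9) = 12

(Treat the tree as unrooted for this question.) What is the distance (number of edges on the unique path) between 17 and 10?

3

The path is 17–18–12–10, which has 3 edges.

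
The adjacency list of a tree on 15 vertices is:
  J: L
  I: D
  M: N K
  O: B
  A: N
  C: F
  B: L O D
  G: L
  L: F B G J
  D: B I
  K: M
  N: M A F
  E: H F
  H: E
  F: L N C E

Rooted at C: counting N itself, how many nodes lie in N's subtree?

4

Descendants of N (including itself): N, M, A, K. That's 4.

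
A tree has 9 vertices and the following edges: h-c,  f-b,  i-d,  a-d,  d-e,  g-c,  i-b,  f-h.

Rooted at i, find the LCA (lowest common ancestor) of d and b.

i

Ancestors of d (toward the root): d, i.
Ancestors of b: b, i.
The deepest node appearing in both lists is i.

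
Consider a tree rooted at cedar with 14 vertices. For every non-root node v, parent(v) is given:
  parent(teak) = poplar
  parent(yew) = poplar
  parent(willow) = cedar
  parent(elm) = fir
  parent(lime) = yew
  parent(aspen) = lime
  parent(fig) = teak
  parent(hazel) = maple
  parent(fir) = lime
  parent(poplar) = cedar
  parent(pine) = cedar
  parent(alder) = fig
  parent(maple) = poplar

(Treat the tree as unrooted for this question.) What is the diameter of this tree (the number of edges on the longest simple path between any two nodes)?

7

Starting from elm, a farthest node is alder at distance 7.
One longest path: elm – fir – lime – yew – poplar – teak – fig – alder.
So the diameter is 7.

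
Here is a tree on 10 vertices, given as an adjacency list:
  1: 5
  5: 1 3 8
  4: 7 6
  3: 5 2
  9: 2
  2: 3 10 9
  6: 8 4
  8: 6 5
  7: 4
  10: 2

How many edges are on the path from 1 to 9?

The path is 1 – 5 – 3 – 2 – 9, which has 4 edges.

4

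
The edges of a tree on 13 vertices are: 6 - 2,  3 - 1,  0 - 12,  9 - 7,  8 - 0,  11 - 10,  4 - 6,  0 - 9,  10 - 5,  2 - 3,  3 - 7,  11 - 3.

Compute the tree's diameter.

7

BFS from 5 reaches 12 last, at distance 7; BFS from 12 confirms no node is farther.
Path: 5 – 10 – 11 – 3 – 7 – 9 – 0 – 12.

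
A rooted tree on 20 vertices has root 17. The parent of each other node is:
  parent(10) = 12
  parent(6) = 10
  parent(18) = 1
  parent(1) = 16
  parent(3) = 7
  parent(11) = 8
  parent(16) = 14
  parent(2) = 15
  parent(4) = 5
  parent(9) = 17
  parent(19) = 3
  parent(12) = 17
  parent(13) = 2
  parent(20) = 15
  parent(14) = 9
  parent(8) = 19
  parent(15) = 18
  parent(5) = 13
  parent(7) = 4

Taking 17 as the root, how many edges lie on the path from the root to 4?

10

17 – 9 – 14 – 16 – 1 – 18 – 15 – 2 – 13 – 5 – 4 — 10 edges.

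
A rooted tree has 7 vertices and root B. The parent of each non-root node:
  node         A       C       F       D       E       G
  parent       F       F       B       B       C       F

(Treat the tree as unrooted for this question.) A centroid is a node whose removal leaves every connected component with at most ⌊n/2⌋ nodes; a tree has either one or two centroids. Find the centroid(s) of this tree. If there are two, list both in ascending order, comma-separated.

F

Removing F splits the tree into components of sizes 2, 2, 1, 1; the largest is 2 ≤ ⌊7/2⌋ = 3.
No neighbour of F does as well, so F is the unique centroid.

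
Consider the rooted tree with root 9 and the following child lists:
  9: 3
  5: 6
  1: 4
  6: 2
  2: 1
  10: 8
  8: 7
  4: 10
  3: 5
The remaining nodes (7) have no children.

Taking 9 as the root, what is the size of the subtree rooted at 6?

The subtree rooted at 6 contains: 6, 2, 1, 4, 10, 8, 7 — 7 nodes.

7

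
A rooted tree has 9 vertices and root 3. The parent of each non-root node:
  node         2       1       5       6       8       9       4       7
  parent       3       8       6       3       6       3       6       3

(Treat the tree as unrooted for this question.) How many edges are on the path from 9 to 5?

3

9 - 3 - 6 - 5: 3 edges.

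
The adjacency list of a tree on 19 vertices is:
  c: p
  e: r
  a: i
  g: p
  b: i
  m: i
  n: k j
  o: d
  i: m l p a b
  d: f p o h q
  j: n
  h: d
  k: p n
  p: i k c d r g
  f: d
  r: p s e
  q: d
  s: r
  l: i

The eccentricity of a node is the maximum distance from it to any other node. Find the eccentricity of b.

5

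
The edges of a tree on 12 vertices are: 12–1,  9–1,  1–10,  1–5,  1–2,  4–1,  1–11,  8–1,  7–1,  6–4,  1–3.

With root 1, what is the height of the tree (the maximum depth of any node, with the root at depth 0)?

6 sits deepest: 1–4–6 — 2 edges from the root.

2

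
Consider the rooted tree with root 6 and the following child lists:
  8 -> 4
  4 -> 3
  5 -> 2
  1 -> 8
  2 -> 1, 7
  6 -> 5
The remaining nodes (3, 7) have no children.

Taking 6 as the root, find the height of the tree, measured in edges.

A deepest node is 3, reached by 6–5–2–1–8–4–3.
That path has 6 edges, so the height is 6.

6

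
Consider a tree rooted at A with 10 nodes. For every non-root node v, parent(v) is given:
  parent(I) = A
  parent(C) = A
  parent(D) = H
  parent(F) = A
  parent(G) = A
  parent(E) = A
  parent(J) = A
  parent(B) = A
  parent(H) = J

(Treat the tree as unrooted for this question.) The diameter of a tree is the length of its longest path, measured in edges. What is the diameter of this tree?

A longest path is D-H-J-A-I, with 4 edges.

4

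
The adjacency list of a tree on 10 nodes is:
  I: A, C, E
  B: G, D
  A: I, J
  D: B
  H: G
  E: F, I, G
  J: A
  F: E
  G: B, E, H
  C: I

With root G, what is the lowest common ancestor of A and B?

G

Path A→root: A I E G; path B→root: B G.
First common node: G.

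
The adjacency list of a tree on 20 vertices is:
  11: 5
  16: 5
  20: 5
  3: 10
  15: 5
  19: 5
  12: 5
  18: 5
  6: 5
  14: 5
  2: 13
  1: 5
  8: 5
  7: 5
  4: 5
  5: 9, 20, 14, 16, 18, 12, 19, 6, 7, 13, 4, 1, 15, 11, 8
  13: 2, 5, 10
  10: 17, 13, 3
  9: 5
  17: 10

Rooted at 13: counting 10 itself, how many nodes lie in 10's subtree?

3

The subtree rooted at 10 contains: 10, 3, 17 — 3 nodes.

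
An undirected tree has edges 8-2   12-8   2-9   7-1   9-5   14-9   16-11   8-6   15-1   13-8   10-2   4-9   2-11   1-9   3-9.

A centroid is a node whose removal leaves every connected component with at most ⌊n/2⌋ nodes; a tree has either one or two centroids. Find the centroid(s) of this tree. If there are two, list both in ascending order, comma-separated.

Removing 9 splits the tree into components of sizes 8, 3, 1, 1, 1, 1; the largest is 8 ≤ ⌊16/2⌋ = 8.
Its neighbour 2 also leaves a largest component of size 8, so both are centroids.

2, 9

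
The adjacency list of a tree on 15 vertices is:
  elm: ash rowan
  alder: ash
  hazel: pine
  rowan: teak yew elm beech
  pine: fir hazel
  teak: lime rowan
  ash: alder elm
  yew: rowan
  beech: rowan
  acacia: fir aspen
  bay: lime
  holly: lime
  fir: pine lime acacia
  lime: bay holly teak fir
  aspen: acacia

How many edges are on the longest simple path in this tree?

8

A longest path is hazel – pine – fir – lime – teak – rowan – elm – ash – alder, with 8 edges.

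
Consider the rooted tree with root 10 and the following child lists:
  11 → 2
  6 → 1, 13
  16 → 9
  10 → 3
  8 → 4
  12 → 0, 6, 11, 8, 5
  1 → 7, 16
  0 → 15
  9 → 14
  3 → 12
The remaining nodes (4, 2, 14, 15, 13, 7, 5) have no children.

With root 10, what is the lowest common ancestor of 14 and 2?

12

14's ancestor chain is 14, 9, 16, 1, 6, 12, 3, 10 and 2's is 2, 11, 12, 3, 10; they first meet at 12.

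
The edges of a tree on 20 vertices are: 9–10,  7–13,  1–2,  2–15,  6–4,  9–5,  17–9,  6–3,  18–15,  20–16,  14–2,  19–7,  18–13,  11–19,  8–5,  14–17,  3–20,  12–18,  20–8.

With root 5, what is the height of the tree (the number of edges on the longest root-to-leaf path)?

10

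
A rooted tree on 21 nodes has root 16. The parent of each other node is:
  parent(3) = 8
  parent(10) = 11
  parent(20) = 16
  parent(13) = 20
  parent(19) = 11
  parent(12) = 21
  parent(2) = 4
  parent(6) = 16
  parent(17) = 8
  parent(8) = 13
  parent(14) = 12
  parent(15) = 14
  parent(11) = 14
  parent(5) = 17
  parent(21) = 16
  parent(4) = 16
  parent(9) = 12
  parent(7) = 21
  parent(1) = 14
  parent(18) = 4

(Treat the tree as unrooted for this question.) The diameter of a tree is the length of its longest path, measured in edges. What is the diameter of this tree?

A longest path is 5 - 17 - 8 - 13 - 20 - 16 - 21 - 12 - 14 - 11 - 19, with 10 edges.

10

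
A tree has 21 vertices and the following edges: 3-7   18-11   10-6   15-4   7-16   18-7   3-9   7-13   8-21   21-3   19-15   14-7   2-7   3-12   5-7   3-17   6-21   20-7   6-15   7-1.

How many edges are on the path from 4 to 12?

The path is 4 - 15 - 6 - 21 - 3 - 12, which has 5 edges.

5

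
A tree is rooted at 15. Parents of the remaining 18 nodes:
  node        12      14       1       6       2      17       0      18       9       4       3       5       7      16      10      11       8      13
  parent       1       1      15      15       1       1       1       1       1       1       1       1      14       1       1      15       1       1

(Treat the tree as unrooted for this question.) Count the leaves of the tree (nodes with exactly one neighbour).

16

Degree-1 nodes: 0, 2, 3, 4, 5, 6, 7, 8, 9, 10, 11, 12, 13, 16, 17, 18 — 16 of them.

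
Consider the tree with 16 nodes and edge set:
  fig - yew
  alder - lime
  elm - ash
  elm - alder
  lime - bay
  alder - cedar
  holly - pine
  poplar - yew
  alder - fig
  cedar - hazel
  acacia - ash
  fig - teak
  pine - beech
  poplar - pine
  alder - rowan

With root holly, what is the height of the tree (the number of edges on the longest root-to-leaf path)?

The longest root-to-leaf path is holly → pine → poplar → yew → fig → alder → elm → ash → acacia (8 edges).

8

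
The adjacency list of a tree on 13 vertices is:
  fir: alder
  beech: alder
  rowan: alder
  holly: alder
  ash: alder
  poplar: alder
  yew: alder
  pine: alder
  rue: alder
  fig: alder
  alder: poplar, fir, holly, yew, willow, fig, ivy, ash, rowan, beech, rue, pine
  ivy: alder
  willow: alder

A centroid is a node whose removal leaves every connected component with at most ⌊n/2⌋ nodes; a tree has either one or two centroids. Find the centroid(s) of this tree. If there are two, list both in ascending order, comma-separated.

alder

Removing alder splits the tree into components of sizes 1, 1, 1, 1, 1, 1, 1, 1, 1, 1, 1, 1; the largest is 1 ≤ ⌊13/2⌋ = 6.
Every other node leaves some component of size > 6, so the centroid is unique.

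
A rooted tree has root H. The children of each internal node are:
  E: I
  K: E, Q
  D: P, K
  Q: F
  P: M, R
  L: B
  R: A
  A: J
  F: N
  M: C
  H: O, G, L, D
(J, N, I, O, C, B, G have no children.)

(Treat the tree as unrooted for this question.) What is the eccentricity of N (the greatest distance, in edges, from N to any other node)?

8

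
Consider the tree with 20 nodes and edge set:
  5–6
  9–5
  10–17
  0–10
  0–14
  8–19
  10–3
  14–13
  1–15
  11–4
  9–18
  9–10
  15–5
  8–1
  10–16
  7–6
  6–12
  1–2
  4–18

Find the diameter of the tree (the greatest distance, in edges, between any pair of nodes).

BFS from 19 reaches 13 last, at distance 9; BFS from 13 confirms no node is farther.
Path: 19–8–1–15–5–9–10–0–14–13.

9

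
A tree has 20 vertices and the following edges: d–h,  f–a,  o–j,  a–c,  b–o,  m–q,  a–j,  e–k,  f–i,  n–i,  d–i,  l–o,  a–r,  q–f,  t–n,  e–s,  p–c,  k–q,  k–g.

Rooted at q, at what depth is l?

5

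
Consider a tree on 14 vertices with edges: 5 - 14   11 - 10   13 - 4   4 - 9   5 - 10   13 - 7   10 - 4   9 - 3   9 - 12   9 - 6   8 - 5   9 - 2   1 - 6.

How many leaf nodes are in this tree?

8

Degree-1 nodes: 1, 2, 3, 7, 8, 11, 12, 14 — 8 of them.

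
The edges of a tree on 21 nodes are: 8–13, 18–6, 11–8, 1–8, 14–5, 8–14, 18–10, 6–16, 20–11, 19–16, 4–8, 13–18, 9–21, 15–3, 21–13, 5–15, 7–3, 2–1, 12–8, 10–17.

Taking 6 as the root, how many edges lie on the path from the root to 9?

4

Path from 6 to 9: 6 → 18 → 13 → 21 → 9, which has 4 edges.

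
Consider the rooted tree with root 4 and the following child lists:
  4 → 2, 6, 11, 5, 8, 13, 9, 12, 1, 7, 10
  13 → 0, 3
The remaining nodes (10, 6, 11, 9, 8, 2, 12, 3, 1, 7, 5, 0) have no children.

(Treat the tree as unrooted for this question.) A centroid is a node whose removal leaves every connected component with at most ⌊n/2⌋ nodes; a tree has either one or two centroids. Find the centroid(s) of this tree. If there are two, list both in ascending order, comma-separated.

Removing 4 splits the tree into components of sizes 3, 1, 1, 1, 1, 1, 1, 1, 1, 1, 1; the largest is 3 ≤ ⌊14/2⌋ = 7.
Every other node leaves some component of size > 7, so the centroid is unique.

4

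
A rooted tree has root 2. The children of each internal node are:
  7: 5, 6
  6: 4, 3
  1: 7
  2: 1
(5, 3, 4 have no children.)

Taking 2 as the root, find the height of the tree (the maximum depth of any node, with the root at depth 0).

4

4 sits deepest: 2–1–7–6–4 — 4 edges from the root.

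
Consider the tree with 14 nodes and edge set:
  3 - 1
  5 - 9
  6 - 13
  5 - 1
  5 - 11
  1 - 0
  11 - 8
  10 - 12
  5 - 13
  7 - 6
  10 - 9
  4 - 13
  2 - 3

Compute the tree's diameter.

BFS from 2 reaches 7 last, at distance 6; BFS from 7 confirms no node is farther.
Path: 2 - 3 - 1 - 5 - 13 - 6 - 7.

6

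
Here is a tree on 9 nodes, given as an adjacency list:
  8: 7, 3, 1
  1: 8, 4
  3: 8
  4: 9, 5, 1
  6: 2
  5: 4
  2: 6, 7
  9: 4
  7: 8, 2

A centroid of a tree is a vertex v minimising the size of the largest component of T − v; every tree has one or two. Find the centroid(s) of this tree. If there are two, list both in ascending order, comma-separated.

Delete 8: the remaining components have sizes 4, 3, 1. Max 4 ≤ 4, so 8 is a centroid.
No neighbour of 8 does as well, so 8 is the unique centroid.

8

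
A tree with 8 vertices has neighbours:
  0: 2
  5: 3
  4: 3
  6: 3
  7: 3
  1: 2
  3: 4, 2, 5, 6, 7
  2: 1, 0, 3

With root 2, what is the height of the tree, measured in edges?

5 sits deepest: 2 – 3 – 5 — 2 edges from the root.

2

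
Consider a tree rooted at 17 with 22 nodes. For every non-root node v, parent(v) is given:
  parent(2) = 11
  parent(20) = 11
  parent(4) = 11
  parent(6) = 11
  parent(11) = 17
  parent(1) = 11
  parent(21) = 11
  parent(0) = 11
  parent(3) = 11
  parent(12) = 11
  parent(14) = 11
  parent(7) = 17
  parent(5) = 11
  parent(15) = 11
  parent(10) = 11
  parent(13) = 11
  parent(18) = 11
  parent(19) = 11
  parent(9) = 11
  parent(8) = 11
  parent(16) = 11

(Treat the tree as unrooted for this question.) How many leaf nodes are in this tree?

20

Exactly 20 nodes have a single neighbour: 0, 1, 2, 3, 4, 5, 6, 7, 8, 9, 10, 12, 13, 14, 15, 16, 18, 19, 20, 21.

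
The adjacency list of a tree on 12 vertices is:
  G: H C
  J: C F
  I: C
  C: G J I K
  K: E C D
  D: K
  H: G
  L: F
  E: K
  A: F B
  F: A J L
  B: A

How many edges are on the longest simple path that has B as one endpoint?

6

The node farthest from B is D (E, H also at distance 6), via B–A–F–J–C–K–D — 6 edges.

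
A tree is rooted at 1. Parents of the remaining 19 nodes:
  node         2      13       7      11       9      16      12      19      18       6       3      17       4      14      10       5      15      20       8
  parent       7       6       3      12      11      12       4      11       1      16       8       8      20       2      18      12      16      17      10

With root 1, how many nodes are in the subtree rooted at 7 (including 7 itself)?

The subtree rooted at 7 contains: 7, 2, 14 — 3 nodes.

3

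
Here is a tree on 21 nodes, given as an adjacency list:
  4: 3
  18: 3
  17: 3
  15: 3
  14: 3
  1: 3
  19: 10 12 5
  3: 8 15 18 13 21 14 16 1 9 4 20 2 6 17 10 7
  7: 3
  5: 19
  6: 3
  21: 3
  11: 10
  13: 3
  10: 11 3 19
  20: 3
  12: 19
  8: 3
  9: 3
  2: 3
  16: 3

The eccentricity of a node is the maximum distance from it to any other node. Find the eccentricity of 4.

4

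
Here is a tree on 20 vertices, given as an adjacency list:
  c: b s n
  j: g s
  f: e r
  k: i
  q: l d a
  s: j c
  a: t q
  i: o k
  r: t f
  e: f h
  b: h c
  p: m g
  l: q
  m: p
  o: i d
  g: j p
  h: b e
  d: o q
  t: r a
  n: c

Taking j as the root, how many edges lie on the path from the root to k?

Path from j to k: j – s – c – b – h – e – f – r – t – a – q – d – o – i – k, which has 14 edges.

14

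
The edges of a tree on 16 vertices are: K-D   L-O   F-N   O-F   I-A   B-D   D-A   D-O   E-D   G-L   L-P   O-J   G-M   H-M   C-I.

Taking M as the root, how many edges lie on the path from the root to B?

5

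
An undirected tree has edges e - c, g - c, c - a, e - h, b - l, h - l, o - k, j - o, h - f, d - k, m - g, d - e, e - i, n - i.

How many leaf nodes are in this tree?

6

Exactly 6 nodes have a single neighbour: a, b, f, j, m, n.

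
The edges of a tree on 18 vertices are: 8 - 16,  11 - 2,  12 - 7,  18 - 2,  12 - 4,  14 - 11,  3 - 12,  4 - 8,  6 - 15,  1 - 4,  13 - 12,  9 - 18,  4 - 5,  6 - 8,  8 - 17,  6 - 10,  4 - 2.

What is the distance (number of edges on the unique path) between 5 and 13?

Walking from 5: 5 - 4 - 12 - 13. Length 3.

3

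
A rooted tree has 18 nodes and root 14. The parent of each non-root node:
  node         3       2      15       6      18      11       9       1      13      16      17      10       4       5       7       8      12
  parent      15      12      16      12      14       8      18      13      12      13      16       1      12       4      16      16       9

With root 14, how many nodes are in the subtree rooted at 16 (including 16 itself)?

7

16's subtree: {16, 8, 15, 17, 7, 11, 3}, size 7.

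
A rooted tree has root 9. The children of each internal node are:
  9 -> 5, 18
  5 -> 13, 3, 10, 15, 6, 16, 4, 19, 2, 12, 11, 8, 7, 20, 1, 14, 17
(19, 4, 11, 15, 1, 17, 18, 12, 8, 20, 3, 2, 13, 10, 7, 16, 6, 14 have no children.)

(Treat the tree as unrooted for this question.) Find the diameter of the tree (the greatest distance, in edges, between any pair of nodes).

Starting from 18, a farthest node is 4 at distance 3.
One longest path: 18–9–5–4.
So the diameter is 3.

3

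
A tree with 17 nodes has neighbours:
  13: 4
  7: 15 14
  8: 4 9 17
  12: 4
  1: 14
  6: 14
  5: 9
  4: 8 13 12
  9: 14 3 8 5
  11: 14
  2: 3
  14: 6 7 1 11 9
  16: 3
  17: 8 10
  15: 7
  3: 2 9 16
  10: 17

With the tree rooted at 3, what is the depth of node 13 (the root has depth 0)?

4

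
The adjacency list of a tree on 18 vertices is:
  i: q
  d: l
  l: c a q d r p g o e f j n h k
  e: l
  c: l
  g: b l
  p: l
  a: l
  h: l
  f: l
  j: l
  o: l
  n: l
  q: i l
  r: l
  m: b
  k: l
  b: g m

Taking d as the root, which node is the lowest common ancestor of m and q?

l

Ancestors of m (toward the root): m, b, g, l, d.
Ancestors of q: q, l, d.
The deepest node appearing in both lists is l.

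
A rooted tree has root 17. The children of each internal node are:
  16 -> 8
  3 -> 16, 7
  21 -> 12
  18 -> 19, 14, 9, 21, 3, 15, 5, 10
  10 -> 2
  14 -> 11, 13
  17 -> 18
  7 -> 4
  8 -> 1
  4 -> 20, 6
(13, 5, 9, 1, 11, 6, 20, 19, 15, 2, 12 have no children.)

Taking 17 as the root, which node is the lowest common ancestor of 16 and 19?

16's ancestor chain is 16, 3, 18, 17 and 19's is 19, 18, 17; they first meet at 18.

18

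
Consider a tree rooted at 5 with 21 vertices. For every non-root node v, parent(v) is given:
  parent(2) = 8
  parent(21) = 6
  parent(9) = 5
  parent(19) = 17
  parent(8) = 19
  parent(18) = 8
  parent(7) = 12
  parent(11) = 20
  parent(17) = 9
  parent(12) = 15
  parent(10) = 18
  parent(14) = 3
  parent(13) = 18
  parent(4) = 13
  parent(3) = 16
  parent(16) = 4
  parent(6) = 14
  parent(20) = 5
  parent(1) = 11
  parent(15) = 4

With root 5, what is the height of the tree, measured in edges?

21 sits deepest: 5-9-17-19-8-18-13-4-16-3-14-6-21 — 12 edges from the root.

12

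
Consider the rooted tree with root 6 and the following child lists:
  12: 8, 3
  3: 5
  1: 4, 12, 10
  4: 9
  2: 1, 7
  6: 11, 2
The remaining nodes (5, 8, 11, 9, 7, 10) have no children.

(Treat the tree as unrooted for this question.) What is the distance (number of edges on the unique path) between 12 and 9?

3

The path is 12–1–4–9, which has 3 edges.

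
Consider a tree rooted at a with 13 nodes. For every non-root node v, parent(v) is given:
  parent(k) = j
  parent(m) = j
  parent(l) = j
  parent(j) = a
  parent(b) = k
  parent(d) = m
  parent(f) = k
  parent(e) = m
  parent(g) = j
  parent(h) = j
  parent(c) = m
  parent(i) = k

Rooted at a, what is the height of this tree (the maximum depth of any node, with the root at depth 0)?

3

The longest root-to-leaf path is a – j – m – d (3 edges).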